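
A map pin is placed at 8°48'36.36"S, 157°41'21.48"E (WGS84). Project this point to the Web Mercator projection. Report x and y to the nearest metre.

Web Mercator is spherical with R = a = 6378137 m.
x = R·λ = 6378137 × 2.752197480 = 17553892.580 m.
y = R·ln tan(π/4 + φ/2) = 6378137 × -0.154374790 = -984623.561 m.

x 17553893 m, y -984624 m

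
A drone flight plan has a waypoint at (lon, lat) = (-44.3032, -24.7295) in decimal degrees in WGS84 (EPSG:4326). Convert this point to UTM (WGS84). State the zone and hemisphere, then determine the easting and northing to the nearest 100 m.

Zone 23S: E 570500 m, N 7264800 m

Longitude -44.3032° lies in the 6° band [-48°, -42°), giving zone 23; latitude is south of the equator, so 23S.
Zone 23 central meridian λ₀ = 6×23 − 183 = -45°; Δλ = +0.6968°.
Transverse Mercator on WGS84 with k₀ = 0.9996 gives E = 570468.184 m, N = 7264824.528 m.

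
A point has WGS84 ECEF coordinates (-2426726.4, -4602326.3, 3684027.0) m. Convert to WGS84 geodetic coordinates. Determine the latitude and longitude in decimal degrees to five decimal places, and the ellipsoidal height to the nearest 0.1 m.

lat 35.48270°, lon -117.80190°, h 4172.3 m

λ = atan2(Y, X) = -117.80189966°; p = √(X²+Y²) = 5202923.1 m.
Bowring's method on WGS84 (a = 6378137 m, b = 6356752.314 m) gives φ = 35.48269984°, h = 4172.299 m.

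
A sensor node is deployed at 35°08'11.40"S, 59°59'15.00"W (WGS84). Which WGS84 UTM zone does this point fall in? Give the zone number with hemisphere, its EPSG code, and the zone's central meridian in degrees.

Zone 21S (EPSG:32721), central meridian -57°

UTM zone = ⌊(λ + 180)/6⌋ + 1; -59.9875° ∈ [-60°, -54°) → zone 21.
Hemisphere: S (φ < 0).
Central meridian λ₀ = 6×21 − 183 = -57°.
EPSG code: 32721.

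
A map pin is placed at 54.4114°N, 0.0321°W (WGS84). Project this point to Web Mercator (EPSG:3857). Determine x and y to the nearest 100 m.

x -3600 m, y 7248500 m

Web Mercator is spherical with R = a = 6378137 m.
x = R·λ = 6378137 × -0.000560251 = -3573.356 m.
y = R·ln tan(π/4 + φ/2) = 6378137 × 1.136453916 = 7248458.769 m.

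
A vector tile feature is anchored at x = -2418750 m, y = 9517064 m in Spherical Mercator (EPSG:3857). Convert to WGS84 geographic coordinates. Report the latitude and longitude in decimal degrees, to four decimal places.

lat 64.6511°, lon -21.7280°

R = 6378137 m. λ = x/R = -21.72800093°.
φ = 2·arctan(exp(y/R)) − 90° = 2·arctan(4.44659) − 90° = 64.65109975°.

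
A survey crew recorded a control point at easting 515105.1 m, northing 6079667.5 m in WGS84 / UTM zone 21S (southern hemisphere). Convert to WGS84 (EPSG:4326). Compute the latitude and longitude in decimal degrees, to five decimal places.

Zone 21S: λ₀ = -57°, k₀ = 0.9996, false easting 500000 m, false northing 10000000 m.
Meridian distance M = (N − FN)/k₀ = -3921901.3 m.
Inverse transverse Mercator on WGS84 gives φ = -35.42630005°, λ = -56.83360012°.

lat -35.42630°, lon -56.83360°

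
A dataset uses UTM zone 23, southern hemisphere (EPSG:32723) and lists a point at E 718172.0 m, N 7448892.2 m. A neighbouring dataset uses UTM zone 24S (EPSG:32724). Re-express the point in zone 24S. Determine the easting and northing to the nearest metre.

UTM 23S → geographic: φ = -23.05419970°, λ = -42.87060000°.
UTM 24S (λ₀ = -39°) forward: E = 103282.917 m, N = 7445227.391 m.

E 103283 m, N 7445227 m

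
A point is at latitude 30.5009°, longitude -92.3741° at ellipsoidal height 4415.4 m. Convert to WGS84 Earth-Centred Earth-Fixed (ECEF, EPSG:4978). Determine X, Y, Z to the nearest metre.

X -228001 m, Y -5499363 m, Z 3220582 m

WGS84: a = 6378137 m, e² = 0.006694380; N(φ) = a/√(1−e²sin²φ) = 6383643.774 m.
X = (N+h)·cosφ·cosλ = -228001.337 m; Y = (N+h)·cosφ·sinλ = -5499362.743 m; Z = (N(1−e²)+h)·sinφ = 3220581.559 m.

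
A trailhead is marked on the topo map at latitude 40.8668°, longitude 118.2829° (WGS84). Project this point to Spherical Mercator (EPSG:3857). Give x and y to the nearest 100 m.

Web Mercator is spherical with R = a = 6378137 m.
x = R·λ = 6378137 × 2.064426054 = 13167192.198 m.
y = R·ln tan(π/4 + φ/2) = 6378137 × 0.782785710 = 4992714.502 m.

x 13167200 m, y 4992700 m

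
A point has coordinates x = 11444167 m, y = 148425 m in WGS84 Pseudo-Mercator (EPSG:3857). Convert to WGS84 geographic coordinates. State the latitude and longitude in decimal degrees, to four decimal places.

lat 1.3332°, lon 102.8047°

R = 6378137 m. λ = x/R = 102.80470130°.
φ = 2·arctan(exp(y/R)) − 90° = 2·arctan(1.02354) − 90° = 1.33320414°.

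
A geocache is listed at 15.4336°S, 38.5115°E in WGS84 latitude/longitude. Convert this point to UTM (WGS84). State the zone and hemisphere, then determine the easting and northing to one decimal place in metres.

Zone 37S: E 447589.4 m, N 8293655.5 m

Longitude 38.5115° lies in the 6° band [36°, 42°), giving zone 37; latitude is south of the equator, so 37S.
Zone 37 central meridian λ₀ = 6×37 − 183 = 39°; Δλ = -0.4885°.
Transverse Mercator on WGS84 with k₀ = 0.9996 gives E = 447589.376 m, N = 8293655.544 m.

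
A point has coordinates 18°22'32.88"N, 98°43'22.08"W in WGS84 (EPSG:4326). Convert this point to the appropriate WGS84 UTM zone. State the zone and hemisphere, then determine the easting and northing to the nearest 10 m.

Zone 14N: E 529280 m, N 2031790 m

Longitude -98.7228° lies in the 6° band [-102°, -96°), giving zone 14; latitude is north of the equator, so 14N.
Zone 14 central meridian λ₀ = 6×14 − 183 = -99°; Δλ = +0.2772°.
Transverse Mercator on WGS84 with k₀ = 0.9996 gives E = 529282.423 m, N = 2031785.736 m.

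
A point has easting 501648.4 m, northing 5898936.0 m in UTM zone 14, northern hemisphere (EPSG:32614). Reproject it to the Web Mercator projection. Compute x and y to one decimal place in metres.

Unproject from UTM 14N (λ₀ = -99°) → φ = 53.23969999°, λ = -98.97530047°.
Web Mercator (R = 6378137 m): x = -11017880.049 m, y = 7027459.595 m.

x -11017880.0 m, y 7027459.6 m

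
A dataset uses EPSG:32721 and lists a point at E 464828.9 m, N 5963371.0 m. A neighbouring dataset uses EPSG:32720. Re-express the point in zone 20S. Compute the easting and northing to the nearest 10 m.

E 1002570 m, N 5948800 m

UTM 21S → geographic: φ = -36.47430021°, λ = -57.39260007°.
UTM 20S (λ₀ = -63°) forward: E = 1002574.739 m, N = 5948796.045 m.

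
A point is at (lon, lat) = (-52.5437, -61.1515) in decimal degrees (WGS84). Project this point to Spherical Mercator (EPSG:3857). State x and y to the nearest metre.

Web Mercator is spherical with R = a = 6378137 m.
x = R·λ = 6378137 × -0.917060566 = -5849137.928 m.
y = R·ln tan(π/4 + φ/2) = 6378137 × -1.357871919 = -8660693.126 m.

x -5849138 m, y -8660693 m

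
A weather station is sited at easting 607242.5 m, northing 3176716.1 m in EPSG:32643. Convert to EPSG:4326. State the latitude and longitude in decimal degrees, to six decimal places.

Zone 43N: λ₀ = 75°, k₀ = 0.9996, false easting 500000 m.
Meridian distance M = (N − FN)/k₀ = 3177987.3 m.
Inverse transverse Mercator on WGS84 gives φ = 28.71329994°, λ = 76.09800044°.

lat 28.713300°, lon 76.098000°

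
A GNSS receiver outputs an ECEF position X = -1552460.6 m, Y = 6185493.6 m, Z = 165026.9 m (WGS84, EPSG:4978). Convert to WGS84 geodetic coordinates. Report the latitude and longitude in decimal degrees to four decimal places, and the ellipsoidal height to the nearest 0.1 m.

λ = atan2(Y, X) = 104.08929968°; p = √(X²+Y²) = 6377340.0 m.
Bowring's method on WGS84 (a = 6378137 m, b = 6356752.314 m) gives φ = 1.49229977°, h = 1352.194 m.

lat 1.4923°, lon 104.0893°, h 1352.2 m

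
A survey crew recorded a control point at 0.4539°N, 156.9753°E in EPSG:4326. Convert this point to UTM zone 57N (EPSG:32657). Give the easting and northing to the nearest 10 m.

E 274660 m, N 50200 m

Zone 57 central meridian λ₀ = 6×57 − 183 = 159°; Δλ = -2.0247°.
Transverse Mercator on WGS84 with k₀ = 0.9996 gives E = 274661.391 m, N = 50201.150 m.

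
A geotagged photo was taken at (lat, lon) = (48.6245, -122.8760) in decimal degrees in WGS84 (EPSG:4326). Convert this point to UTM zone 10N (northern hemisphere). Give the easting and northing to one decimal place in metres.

Zone 10 central meridian λ₀ = 6×10 − 183 = -123°; Δλ = +0.1240°.
Transverse Mercator on WGS84 with k₀ = 0.9996 gives E = 509137.655 m, N = 5385722.014 m.

E 509137.7 m, N 5385722.0 m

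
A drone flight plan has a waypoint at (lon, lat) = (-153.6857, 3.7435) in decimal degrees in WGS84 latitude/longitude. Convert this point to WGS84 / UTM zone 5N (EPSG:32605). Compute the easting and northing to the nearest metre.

E 423859 m, N 413805 m

Zone 5 central meridian λ₀ = 6×5 − 183 = -153°; Δλ = -0.6857°.
Transverse Mercator on WGS84 with k₀ = 0.9996 gives E = 423858.658 m, N = 413804.883 m.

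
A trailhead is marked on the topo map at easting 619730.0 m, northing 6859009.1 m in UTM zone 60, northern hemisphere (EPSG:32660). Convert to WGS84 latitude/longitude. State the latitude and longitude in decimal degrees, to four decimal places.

lat 61.8450°, lon 179.2747°

Zone 60N: λ₀ = 177°, k₀ = 0.9996, false easting 500000 m.
Meridian distance M = (N − FN)/k₀ = 6861753.8 m.
Inverse transverse Mercator on WGS84 gives φ = 61.84500033°, λ = 179.27469991°.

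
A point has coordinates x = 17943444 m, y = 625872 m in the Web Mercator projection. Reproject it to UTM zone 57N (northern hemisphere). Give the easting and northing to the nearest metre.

Web Mercator inverse (R = 6378137 m) → φ = 5.61330259°, λ = 161.18869995°.
UTM 57N forward: E = 742445.622 m, N = 620911.605 m.

E 742446 m, N 620912 m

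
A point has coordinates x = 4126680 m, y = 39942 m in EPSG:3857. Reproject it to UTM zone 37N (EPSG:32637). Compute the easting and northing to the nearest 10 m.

Web Mercator inverse (R = 6378137 m) → φ = 0.35880275°, λ = 37.07059717°.
UTM 37N forward: E = 285269.095 m, N = 39681.137 m.

E 285270 m, N 39680 m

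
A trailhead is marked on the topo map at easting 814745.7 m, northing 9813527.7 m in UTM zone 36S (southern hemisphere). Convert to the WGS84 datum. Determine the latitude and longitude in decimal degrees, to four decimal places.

Zone 36S: λ₀ = 33°, k₀ = 0.9996, false easting 500000 m, false northing 10000000 m.
Meridian distance M = (N − FN)/k₀ = -186546.9 m.
Inverse transverse Mercator on WGS84 gives φ = -1.68500037°, λ = 35.82860012°.

lat -1.6850°, lon 35.8286°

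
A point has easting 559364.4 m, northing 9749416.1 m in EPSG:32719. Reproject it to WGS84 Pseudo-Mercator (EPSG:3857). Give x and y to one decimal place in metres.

Unproject from UTM 19S (λ₀ = -69°) → φ = -2.26700029°, λ = -68.46609981°.
Web Mercator (R = 6378137 m): x = -7621611.367 m, y = -252427.189 m.

x -7621611.4 m, y -252427.2 m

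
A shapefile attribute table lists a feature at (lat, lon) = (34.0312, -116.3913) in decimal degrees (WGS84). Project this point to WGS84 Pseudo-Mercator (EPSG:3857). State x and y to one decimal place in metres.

Web Mercator is spherical with R = a = 6378137 m.
x = R·λ = 6378137 × -2.031411406 = -12956620.249 m.
y = R·ln tan(π/4 + φ/2) = 6378137 × 0.632315078 = 4032992.194 m.

x -12956620.2 m, y 4032992.2 m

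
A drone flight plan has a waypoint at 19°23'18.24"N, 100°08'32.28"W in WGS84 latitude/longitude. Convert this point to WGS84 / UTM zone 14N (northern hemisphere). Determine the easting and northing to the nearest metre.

E 380049 m, N 2144201 m

Zone 14 central meridian λ₀ = 6×14 − 183 = -99°; Δλ = -1.1423°.
Transverse Mercator on WGS84 with k₀ = 0.9996 gives E = 380048.507 m, N = 2144200.945 m.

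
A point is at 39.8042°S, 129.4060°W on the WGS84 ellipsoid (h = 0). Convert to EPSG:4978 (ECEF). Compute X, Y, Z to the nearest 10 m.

X -3114800 m, Y -3791210 m, Z -4061310 m

WGS84: a = 6378137 m, e² = 0.006694380; N(φ) = a/√(1−e²sin²φ) = 6386904.064 m.
X = (N+h)·cosφ·cosλ = -3114799.698 m; Y = (N+h)·cosφ·sinλ = -3791209.699 m; Z = (N(1−e²)+h)·sinφ = -4061307.758 m.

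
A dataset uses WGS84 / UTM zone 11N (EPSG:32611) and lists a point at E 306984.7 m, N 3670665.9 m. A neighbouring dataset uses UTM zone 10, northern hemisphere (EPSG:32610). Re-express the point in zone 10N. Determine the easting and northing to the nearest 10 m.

UTM 11N → geographic: φ = 33.15759955°, λ = -119.06970021°.
UTM 10N (λ₀ = -123°) forward: E = 866614.425 m, N = 3675642.630 m.

E 866610 m, N 3675640 m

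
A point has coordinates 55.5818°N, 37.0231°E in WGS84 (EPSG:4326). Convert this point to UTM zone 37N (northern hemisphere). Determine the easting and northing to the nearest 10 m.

Zone 37 central meridian λ₀ = 6×37 − 183 = 39°; Δλ = -1.9769°.
Transverse Mercator on WGS84 with k₀ = 0.9996 gives E = 375385.928 m, N = 6161310.389 m.

E 375390 m, N 6161310 m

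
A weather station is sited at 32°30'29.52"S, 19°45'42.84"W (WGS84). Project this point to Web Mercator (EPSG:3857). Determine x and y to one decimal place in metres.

Web Mercator is spherical with R = a = 6378137 m.
x = R·λ = 6378137 × -0.344910221 = -2199884.645 m.
y = R·ln tan(π/4 + φ/2) = 6378137 × -0.600521156 = -3830206.207 m.

x -2199884.6 m, y -3830206.2 m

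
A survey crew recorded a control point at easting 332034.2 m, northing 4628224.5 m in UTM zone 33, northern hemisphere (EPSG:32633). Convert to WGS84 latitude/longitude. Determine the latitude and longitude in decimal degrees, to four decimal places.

lat 41.7881°, lon 12.9786°

Zone 33N: λ₀ = 15°, k₀ = 0.9996, false easting 500000 m.
Meridian distance M = (N − FN)/k₀ = 4630076.5 m.
Inverse transverse Mercator on WGS84 gives φ = 41.78809992°, λ = 12.97859945°.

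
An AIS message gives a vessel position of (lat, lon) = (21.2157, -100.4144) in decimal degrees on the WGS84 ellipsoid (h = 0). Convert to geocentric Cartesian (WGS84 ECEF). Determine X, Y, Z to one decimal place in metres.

WGS84: a = 6378137 m, e² = 0.006694380; N(φ) = a/√(1−e²sin²φ) = 6380934.622 m.
X = (N+h)·cosφ·cosλ = -1075282.182 m; Y = (N+h)·cosφ·sinλ = -5850470.116 m; Z = (N(1−e²)+h)·sinφ = 2293674.592 m.

X -1075282.2 m, Y -5850470.1 m, Z 2293674.6 m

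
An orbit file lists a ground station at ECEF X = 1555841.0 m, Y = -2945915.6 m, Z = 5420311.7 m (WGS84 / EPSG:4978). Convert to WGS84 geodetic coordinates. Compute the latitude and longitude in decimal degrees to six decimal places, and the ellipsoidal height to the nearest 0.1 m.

λ = atan2(Y, X) = -62.15989980°; p = √(X²+Y²) = 3331525.2 m.
Bowring's method on WGS84 (a = 6378137 m, b = 6356752.314 m) gives φ = 58.59500031°, h = -296.218 m.

lat 58.595000°, lon -62.159900°, h -296.2 m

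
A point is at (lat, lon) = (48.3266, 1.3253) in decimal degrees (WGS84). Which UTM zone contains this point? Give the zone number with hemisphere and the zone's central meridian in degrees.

Zone 31N, central meridian 3°

UTM zone = ⌊(λ + 180)/6⌋ + 1; 1.3253° ∈ [0°, 6°) → zone 31.
Hemisphere: N (φ ≥ 0).
Central meridian λ₀ = 6×31 − 183 = 3°.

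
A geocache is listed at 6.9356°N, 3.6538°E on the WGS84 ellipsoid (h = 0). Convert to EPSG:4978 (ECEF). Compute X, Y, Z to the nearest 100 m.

X 6318900 m, Y 403500 m, Z 765100 m

WGS84: a = 6378137 m, e² = 0.006694380; N(φ) = a/√(1−e²sin²φ) = 6378448.320 m.
X = (N+h)·cosφ·cosλ = 6318903.641 m; Y = (N+h)·cosφ·sinλ = 403508.929 m; Z = (N(1−e²)+h)·sinφ = 765064.781 m.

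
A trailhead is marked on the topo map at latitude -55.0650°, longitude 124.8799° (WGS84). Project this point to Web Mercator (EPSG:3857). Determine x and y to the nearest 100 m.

Web Mercator is spherical with R = a = 6378137 m.
x = R·λ = 6378137 × 2.179565425 = 13901566.878 m.
y = R·ln tan(π/4 + φ/2) = 6378137 × -1.156214036 = -7374491.521 m.

x 13901600 m, y -7374500 m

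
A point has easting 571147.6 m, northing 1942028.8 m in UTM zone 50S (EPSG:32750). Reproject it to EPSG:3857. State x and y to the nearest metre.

Unproject from UTM 50S (λ₀ = 117°) → φ = -72.60760001°, λ = 119.13290142°.
Web Mercator (R = 6378137 m): x = 13261813.923 m, y = -11975720.704 m.

x 13261814 m, y -11975721 m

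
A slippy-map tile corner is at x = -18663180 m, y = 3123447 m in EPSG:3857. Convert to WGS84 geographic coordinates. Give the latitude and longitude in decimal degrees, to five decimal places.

lat 26.99980°, lon -167.65420°

R = 6378137 m. λ = x/R = -167.65419844°.
φ = 2·arctan(exp(y/R)) − 90° = 2·arctan(1.63185) − 90° = 26.99980191°.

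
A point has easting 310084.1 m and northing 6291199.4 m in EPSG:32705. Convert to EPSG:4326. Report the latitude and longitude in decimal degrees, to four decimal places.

lat -33.5019°, lon -155.0445°

Zone 5S: λ₀ = -153°, k₀ = 0.9996, false easting 500000 m, false northing 10000000 m.
Meridian distance M = (N − FN)/k₀ = -3710284.7 m.
Inverse transverse Mercator on WGS84 gives φ = -33.50189970°, λ = -155.04450030°.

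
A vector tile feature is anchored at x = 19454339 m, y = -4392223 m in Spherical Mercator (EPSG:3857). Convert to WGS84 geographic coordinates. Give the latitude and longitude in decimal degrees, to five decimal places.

lat -36.66290°, lon 174.76130°

R = 6378137 m. λ = x/R = 174.76130066°.
φ = 2·arctan(exp(y/R)) − 90° = 2·arctan(0.50226) − 90° = -36.66290016°.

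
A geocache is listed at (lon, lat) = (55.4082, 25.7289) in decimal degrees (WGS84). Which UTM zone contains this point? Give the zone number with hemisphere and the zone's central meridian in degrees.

UTM zone = ⌊(λ + 180)/6⌋ + 1; 55.4082° ∈ [54°, 60°) → zone 40.
Hemisphere: N (φ ≥ 0).
Central meridian λ₀ = 6×40 − 183 = 57°.

Zone 40N, central meridian 57°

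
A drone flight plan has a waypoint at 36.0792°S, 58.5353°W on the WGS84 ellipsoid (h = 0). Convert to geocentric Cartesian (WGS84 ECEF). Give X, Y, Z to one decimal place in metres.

WGS84: a = 6378137 m, e² = 0.006694380; N(φ) = a/√(1−e²sin²φ) = 6385553.837 m.
X = (N+h)·cosφ·cosλ = 2693813.873 m; Y = (N+h)·cosφ·sinλ = -4401990.074 m; Z = (N(1−e²)+h)·sinφ = -3735297.754 m.

X 2693813.9 m, Y -4401990.1 m, Z -3735297.8 m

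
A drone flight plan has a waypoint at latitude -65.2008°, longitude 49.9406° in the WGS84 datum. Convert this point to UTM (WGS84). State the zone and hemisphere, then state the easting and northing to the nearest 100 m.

Longitude 49.9406° lies in the 6° band [48°, 54°), giving zone 39; latitude is south of the equator, so 39S.
Zone 39 central meridian λ₀ = 6×39 − 183 = 51°; Δλ = -1.0594°.
Transverse Mercator on WGS84 with k₀ = 0.9996 gives E = 450419.390 m, N = 2768750.235 m.

Zone 39S: E 450400 m, N 2768800 m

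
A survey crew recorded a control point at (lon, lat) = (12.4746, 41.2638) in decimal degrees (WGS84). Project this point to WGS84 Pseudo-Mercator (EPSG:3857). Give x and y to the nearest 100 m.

Web Mercator is spherical with R = a = 6378137 m.
x = R·λ = 6378137 × 0.217722843 = 1388666.120 m.
y = R·ln tan(π/4 + φ/2) = 6378137 × 0.791975826 = 5051330.317 m.

x 1388700 m, y 5051300 m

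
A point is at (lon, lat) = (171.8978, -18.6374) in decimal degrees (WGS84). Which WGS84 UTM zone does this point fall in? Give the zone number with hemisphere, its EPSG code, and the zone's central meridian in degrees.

Zone 59S (EPSG:32759), central meridian 171°

UTM zone = ⌊(λ + 180)/6⌋ + 1; 171.8978° ∈ [168°, 174°) → zone 59.
Hemisphere: S (φ < 0).
Central meridian λ₀ = 6×59 − 183 = 171°.
EPSG code: 32759.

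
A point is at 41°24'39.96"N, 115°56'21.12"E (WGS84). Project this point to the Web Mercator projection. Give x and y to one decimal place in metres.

Web Mercator is spherical with R = a = 6378137 m.
x = R·λ = 6378137 × 2.023520772 = 12906292.707 m.
y = R·ln tan(π/4 + φ/2) = 6378137 × 0.795399854 = 5073169.237 m.

x 12906292.7 m, y 5073169.2 m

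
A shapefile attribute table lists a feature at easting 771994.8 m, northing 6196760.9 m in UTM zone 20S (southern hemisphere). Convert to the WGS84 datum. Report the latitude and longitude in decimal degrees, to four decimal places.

Zone 20S: λ₀ = -63°, k₀ = 0.9996, false easting 500000 m, false northing 10000000 m.
Meridian distance M = (N − FN)/k₀ = -3804761.0 m.
Inverse transverse Mercator on WGS84 gives φ = -34.33479961°, λ = -60.04350013°.

lat -34.3348°, lon -60.0435°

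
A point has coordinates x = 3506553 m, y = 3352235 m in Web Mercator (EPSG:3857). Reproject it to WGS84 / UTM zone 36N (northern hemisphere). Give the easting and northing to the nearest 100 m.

Web Mercator inverse (R = 6378137 m) → φ = 28.81589975°, λ = 31.49990154°.
UTM 36N forward: E = 353623.349 m, N = 3188512.899 m.

E 353600 m, N 3188500 m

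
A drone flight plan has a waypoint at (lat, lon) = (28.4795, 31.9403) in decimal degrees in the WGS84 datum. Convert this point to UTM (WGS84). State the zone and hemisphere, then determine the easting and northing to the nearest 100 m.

Zone 36N: E 396300 m, N 3150800 m

Longitude 31.9403° lies in the 6° band [30°, 36°), giving zone 36; latitude is north of the equator, so 36N.
Zone 36 central meridian λ₀ = 6×36 − 183 = 33°; Δλ = -1.0597°.
Transverse Mercator on WGS84 with k₀ = 0.9996 gives E = 396269.226 m, N = 3150778.355 m.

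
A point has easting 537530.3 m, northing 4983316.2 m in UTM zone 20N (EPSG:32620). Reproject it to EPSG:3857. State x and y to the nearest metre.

x -6960118 m, y 5621884 m

Unproject from UTM 20N (λ₀ = -63°) → φ = 45.00230010°, λ = -62.52380055°.
Web Mercator (R = 6378137 m): x = -6960117.639 m, y = 5621883.598 m.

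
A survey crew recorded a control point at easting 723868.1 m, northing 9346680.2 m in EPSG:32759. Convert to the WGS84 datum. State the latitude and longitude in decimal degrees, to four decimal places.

lat -5.9069°, lon 173.0221°

Zone 59S: λ₀ = 171°, k₀ = 0.9996, false easting 500000 m, false northing 10000000 m.
Meridian distance M = (N − FN)/k₀ = -653581.2 m.
Inverse transverse Mercator on WGS84 gives φ = -5.90690016°, λ = 173.02209968°.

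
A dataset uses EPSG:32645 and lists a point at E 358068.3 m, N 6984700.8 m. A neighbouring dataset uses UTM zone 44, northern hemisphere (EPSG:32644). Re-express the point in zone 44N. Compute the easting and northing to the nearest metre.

E 662272 m, N 6985650 m

UTM 45N → geographic: φ = 62.96429997°, λ = 84.20069966°.
UTM 44N (λ₀ = 81°) forward: E = 662272.022 m, N = 6985650.306 m.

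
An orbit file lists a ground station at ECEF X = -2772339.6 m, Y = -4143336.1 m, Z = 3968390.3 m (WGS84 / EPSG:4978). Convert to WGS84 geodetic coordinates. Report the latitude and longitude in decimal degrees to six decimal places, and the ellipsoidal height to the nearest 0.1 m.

lat 38.708100°, lon -123.786800°, h 2092.0 m

λ = atan2(Y, X) = -123.78679969°; p = √(X²+Y²) = 4985288.4 m.
Bowring's method on WGS84 (a = 6378137 m, b = 6356752.314 m) gives φ = 38.70809996°, h = 2091.983 m.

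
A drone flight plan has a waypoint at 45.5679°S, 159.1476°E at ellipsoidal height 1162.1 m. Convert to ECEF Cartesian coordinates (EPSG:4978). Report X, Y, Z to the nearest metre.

WGS84: a = 6378137 m, e² = 0.006694380; N(φ) = a/√(1−e²sin²φ) = 6389050.957 m.
X = (N+h)·cosφ·cosλ = -4180539.491 m; Y = (N+h)·cosφ·sinλ = 1592414.520 m; Z = (N(1−e²)+h)·sinφ = -4532585.299 m.

X -4180539 m, Y 1592415 m, Z -4532585 m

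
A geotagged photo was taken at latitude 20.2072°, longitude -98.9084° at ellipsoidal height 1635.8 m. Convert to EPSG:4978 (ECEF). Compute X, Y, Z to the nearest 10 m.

WGS84: a = 6378137 m, e² = 0.006694380; N(φ) = a/√(1−e²sin²φ) = 6380685.706 m.
X = (N+h)·cosφ·cosλ = -927503.403 m; Y = (N+h)·cosφ·sinλ = -5917237.071 m; Z = (N(1−e²)+h)·sinφ = 2189802.442 m.

X -927500 m, Y -5917240 m, Z 2189800 m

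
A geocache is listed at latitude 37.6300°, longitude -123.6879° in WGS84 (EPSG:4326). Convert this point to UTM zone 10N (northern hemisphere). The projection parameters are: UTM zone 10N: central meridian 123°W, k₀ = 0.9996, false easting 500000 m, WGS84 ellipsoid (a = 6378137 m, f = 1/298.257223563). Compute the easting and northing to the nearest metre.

E 439302 m, N 4164987 m

Zone 10 central meridian λ₀ = 6×10 − 183 = -123°; Δλ = -0.6879°.
Transverse Mercator on WGS84 with k₀ = 0.9996 gives E = 439301.663 m, N = 4164986.524 m.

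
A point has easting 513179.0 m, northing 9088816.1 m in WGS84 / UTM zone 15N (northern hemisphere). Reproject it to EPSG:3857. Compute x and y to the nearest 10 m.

Unproject from UTM 15N (λ₀ = -93°) → φ = 81.85570036°, λ = -92.16669712°.
Web Mercator (R = 6378137 m): x = -10259949.791 m, y = 16853398.775 m.

x -10259950 m, y 16853400 m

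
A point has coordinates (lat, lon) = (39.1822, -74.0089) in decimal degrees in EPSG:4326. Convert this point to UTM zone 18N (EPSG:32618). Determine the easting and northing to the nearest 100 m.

Zone 18 central meridian λ₀ = 6×18 − 183 = -75°; Δλ = +0.9911°.
Transverse Mercator on WGS84 with k₀ = 0.9996 gives E = 585601.420 m, N = 4337463.610 m.

E 585600 m, N 4337500 m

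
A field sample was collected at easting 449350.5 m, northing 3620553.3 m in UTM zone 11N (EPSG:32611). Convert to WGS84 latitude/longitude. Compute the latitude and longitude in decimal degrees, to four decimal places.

lat 32.7216°, lon -117.5405°

Zone 11N: λ₀ = -117°, k₀ = 0.9996, false easting 500000 m.
Meridian distance M = (N − FN)/k₀ = 3622002.1 m.
Inverse transverse Mercator on WGS84 gives φ = 32.72159979°, λ = -117.54049949°.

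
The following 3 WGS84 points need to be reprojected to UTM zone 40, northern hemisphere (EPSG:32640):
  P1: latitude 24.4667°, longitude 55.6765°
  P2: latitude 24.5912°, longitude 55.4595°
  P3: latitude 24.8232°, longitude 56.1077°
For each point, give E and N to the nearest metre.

P1: E 365867 m, N 2706540 m; P2: E 344026 m, N 2720556 m; P3: E 409827 m, N 2745666 m

UTM zone 40N: λ₀ = 57°, k₀ = 0.9996.
P1 (24.4667°, 55.6765°) → (365867.414, 2706540.000) m.
P2 (24.5912°, 55.4595°) → (344025.826, 2720555.859) m.
P3 (24.8232°, 56.1077°) → (409827.469, 2745665.961) m.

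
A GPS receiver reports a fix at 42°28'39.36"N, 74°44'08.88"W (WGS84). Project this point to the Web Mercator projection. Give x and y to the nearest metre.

x -8319551 m, y 5232792 m

Web Mercator is spherical with R = a = 6378137 m.
x = R·λ = 6378137 × -1.304385779 = -8319551.200 m.
y = R·ln tan(π/4 + φ/2) = 6378137 × 0.820426447 = 5232792.275 m.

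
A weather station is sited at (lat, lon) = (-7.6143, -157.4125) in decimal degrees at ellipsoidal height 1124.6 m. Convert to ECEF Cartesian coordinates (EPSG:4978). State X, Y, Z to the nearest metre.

WGS84: a = 6378137 m, e² = 0.006694380; N(φ) = a/√(1−e²sin²φ) = 6378511.860 m.
X = (N+h)·cosφ·cosλ = -5838342.748 m; Y = (N+h)·cosφ·sinλ = -2428773.231 m; Z = (N(1−e²)+h)·sinφ = -839667.984 m.

X -5838343 m, Y -2428773 m, Z -839668 m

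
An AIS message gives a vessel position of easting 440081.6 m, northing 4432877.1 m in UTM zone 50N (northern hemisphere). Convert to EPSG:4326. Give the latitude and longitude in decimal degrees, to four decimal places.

Zone 50N: λ₀ = 117°, k₀ = 0.9996, false easting 500000 m.
Meridian distance M = (N − FN)/k₀ = 4434651.0 m.
Inverse transverse Mercator on WGS84 gives φ = 40.04399991°, λ = 116.29760017°.

lat 40.0440°, lon 116.2976°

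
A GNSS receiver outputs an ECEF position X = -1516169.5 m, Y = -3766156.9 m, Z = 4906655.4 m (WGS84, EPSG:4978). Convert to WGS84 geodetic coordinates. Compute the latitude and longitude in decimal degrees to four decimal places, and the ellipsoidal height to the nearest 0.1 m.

lat 50.5836°, lon -111.9286°, h 3097.3 m

λ = atan2(Y, X) = -111.92859953°; p = √(X²+Y²) = 4059890.1 m.
Bowring's method on WGS84 (a = 6378137 m, b = 6356752.314 m) gives φ = 50.58359970°, h = 3097.280 m.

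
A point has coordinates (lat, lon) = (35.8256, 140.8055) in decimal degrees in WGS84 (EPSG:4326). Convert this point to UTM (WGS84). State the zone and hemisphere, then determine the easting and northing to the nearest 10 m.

Zone 54N: E 482430 m, N 3964620 m

Longitude 140.8055° lies in the 6° band [138°, 144°), giving zone 54; latitude is north of the equator, so 54N.
Zone 54 central meridian λ₀ = 6×54 − 183 = 141°; Δλ = -0.1945°.
Transverse Mercator on WGS84 with k₀ = 0.9996 gives E = 482431.651 m, N = 3964622.680 m.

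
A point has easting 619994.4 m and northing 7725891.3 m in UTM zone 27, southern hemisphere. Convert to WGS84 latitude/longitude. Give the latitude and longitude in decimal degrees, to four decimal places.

lat -20.5621°, lon -19.8488°

Zone 27S: λ₀ = -21°, k₀ = 0.9996, false easting 500000 m, false northing 10000000 m.
Meridian distance M = (N − FN)/k₀ = -2275018.7 m.
Inverse transverse Mercator on WGS84 gives φ = -20.56209987°, λ = -19.84880043°.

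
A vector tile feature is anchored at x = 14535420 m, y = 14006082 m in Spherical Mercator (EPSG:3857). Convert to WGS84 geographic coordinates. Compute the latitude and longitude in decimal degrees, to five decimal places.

lat 77.30360°, lon 130.57390°

R = 6378137 m. λ = x/R = 130.57389947°.
φ = 2·arctan(exp(y/R)) − 90° = 2·arctan(8.98855) − 90° = 77.30359982°.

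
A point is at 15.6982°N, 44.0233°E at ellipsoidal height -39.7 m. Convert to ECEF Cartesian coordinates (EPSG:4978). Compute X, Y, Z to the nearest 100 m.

WGS84: a = 6378137 m, e² = 0.006694380; N(φ) = a/√(1−e²sin²φ) = 6379700.485 m.
X = (N+h)·cosφ·cosλ = 4416234.641 m; Y = (N+h)·cosφ·sinλ = 4268180.285 m; Z = (N(1−e²)+h)·sinφ = 1714590.557 m.

X 4416200 m, Y 4268200 m, Z 1714600 m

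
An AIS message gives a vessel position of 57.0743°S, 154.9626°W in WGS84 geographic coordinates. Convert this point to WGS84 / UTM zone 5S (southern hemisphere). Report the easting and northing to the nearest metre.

E 381023 m, N 3672633 m

Zone 5 central meridian λ₀ = 6×5 − 183 = -153°; Δλ = -1.9626°.
Transverse Mercator on WGS84 with k₀ = 0.9996 gives E = 381023.427 m, N = 3672632.636 m.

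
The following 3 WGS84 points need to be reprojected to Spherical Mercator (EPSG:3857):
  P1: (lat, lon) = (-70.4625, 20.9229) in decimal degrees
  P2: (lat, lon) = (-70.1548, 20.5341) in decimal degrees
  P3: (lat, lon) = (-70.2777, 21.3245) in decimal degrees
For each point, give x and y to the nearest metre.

P1: x 2329127 m, y -11220945 m; P2: x 2285846 m, y -11119287 m; P3: x 2373832 m, y -11159708 m

Web Mercator: x = R·λ, y = R·ln tan(π/4+φ/2), R = 6378137 m.
P1 (-70.4625°, 20.9229°) → (2329126.574, -11220944.544) m.
P2 (-70.1548°, 20.5341°) → (2285845.556, -11119287.402) m.
P3 (-70.2777°, 21.3245°) → (2373832.481, -11159708.018) m.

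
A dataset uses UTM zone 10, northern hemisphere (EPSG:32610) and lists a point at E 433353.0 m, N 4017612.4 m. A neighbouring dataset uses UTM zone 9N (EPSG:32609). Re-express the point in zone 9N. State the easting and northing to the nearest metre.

E 972255 m, N 4030206 m

UTM 10N → geographic: φ = 36.30120018°, λ = -123.74230034°.
UTM 9N (λ₀ = -129°) forward: E = 972254.933 m, N = 4030205.842 m.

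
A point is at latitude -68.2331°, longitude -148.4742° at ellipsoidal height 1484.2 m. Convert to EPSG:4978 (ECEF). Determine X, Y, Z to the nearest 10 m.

X -2022430 m, Y -1240600 m, Z -5902160 m

WGS84: a = 6378137 m, e² = 0.006694380; N(φ) = a/√(1−e²sin²φ) = 6396630.152 m.
X = (N+h)·cosφ·cosλ = -2022434.037 m; Y = (N+h)·cosφ·sinλ = -1240602.197 m; Z = (N(1−e²)+h)·sinφ = -5902161.848 m.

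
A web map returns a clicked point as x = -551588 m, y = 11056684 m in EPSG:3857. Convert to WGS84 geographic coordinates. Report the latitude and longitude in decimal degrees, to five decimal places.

lat 69.96300°, lon -4.95500°

R = 6378137 m. λ = x/R = -4.95499931°.
φ = 2·arctan(exp(y/R)) − 90° = 2·arctan(5.66059) − 90° = 69.96300092°.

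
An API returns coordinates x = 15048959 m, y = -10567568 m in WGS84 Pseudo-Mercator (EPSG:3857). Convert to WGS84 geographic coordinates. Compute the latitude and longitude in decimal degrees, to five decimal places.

R = 6378137 m. λ = x/R = 135.18709880°.
φ = 2·arctan(exp(y/R)) − 90° = 2·arctan(0.19074) − 90° = -68.40219986°.

lat -68.40220°, lon 135.18710°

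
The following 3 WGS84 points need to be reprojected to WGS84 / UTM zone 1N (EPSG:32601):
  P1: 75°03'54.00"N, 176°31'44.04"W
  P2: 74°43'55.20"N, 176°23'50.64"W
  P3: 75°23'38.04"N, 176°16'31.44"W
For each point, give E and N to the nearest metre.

P1: E 513553 m, N 8330913 m; P2: E 517713 m, N 8293795 m; P3: E 520396 m, N 8367681 m

UTM zone 1N: λ₀ = -177°, k₀ = 0.9996.
P1 (75.0650°, -176.5289°) → (513552.549, 8330912.960) m.
P2 (74.7320°, -176.3974°) → (517712.677, 8293795.265) m.
P3 (75.3939°, -176.2754°) → (520396.175, 8367681.270) m.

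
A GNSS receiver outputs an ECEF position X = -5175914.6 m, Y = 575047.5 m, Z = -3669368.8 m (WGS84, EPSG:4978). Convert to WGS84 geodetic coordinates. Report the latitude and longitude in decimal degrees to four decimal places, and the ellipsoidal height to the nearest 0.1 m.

λ = atan2(Y, X) = 173.66040006°; p = √(X²+Y²) = 5207760.7 m.
Bowring's method on WGS84 (a = 6378137 m, b = 6356752.314 m) gives φ = -35.34980021°, h = -379.809 m.

lat -35.3498°, lon 173.6604°, h -379.8 m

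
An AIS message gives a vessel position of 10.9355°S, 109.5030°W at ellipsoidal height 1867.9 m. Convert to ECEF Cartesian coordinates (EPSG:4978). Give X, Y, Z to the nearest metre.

WGS84: a = 6378137 m, e² = 0.006694380; N(φ) = a/√(1−e²sin²φ) = 6378905.431 m.
X = (N+h)·cosφ·cosλ = -2091578.201 m; Y = (N+h)·cosφ·sinλ = -5905451.938 m; Z = (N(1−e²)+h)·sinφ = -1202356.190 m.

X -2091578 m, Y -5905452 m, Z -1202356 m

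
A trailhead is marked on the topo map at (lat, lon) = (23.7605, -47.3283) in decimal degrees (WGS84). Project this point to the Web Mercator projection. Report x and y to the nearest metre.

x -5268562 m, y 2724251 m

Web Mercator is spherical with R = a = 6378137 m.
x = R·λ = 6378137 × -0.826034664 = -5268562.256 m.
y = R·ln tan(π/4 + φ/2) = 6378137 × 0.427123317 = 2724251.030 m.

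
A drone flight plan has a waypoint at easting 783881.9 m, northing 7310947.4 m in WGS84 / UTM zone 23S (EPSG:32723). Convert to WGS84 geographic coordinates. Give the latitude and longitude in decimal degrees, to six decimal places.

Zone 23S: λ₀ = -45°, k₀ = 0.9996, false easting 500000 m, false northing 10000000 m.
Meridian distance M = (N − FN)/k₀ = -2690128.7 m.
Inverse transverse Mercator on WGS84 gives φ = -24.28879970°, λ = -42.20340006°.

lat -24.288800°, lon -42.203400°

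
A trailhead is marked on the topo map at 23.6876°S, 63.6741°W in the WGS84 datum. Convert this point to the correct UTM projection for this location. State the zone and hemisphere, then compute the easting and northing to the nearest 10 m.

Longitude -63.6741° lies in the 6° band [-66°, -60°), giving zone 20; latitude is south of the equator, so 20S.
Zone 20 central meridian λ₀ = 6×20 − 183 = -63°; Δλ = -0.6741°.
Transverse Mercator on WGS84 with k₀ = 0.9996 gives E = 431270.990 m, N = 7380197.351 m.

Zone 20S: E 431270 m, N 7380200 m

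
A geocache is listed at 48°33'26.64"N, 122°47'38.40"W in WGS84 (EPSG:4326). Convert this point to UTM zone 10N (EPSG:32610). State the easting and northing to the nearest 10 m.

E 515200 m, N 5378280 m

Zone 10 central meridian λ₀ = 6×10 − 183 = -123°; Δλ = +0.2060°.
Transverse Mercator on WGS84 with k₀ = 0.9996 gives E = 515200.409 m, N = 5378276.422 m.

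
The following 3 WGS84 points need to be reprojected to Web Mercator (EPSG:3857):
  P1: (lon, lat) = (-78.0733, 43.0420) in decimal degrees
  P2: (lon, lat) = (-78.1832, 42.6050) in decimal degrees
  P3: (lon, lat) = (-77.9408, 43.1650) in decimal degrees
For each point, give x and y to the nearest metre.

P1: x -8691080 m, y 5318367 m; P2: x -8703314 m, y 5252041 m; P3: x -8676330 m, y 5337120 m

Web Mercator: x = R·λ, y = R·ln tan(π/4+φ/2), R = 6378137 m.
P1 (43.0420°, -78.0733°) → (-8691080.001, 5318366.862) m.
P2 (42.6050°, -78.1832°) → (-8703314.013, 5252040.782) m.
P3 (43.1650°, -77.9408°) → (-8676330.168, 5337120.347) m.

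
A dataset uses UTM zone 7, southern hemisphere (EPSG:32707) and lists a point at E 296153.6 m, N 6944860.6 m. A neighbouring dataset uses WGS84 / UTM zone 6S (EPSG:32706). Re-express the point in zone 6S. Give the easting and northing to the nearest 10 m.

UTM 7S → geographic: φ = -27.60489978°, λ = -143.06549953°.
UTM 6S (λ₀ = -147°) forward: E = 888427.187 m, N = 6940377.503 m.

E 888430 m, N 6940380 m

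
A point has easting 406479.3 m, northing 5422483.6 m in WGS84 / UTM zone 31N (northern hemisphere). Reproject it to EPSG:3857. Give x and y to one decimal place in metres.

x 191770.1 m, y 6266076.5 m

Unproject from UTM 31N (λ₀ = 3°) → φ = 48.94819979°, λ = 1.72270050°.
Web Mercator (R = 6378137 m): x = 191770.143 m, y = 6266076.549 m.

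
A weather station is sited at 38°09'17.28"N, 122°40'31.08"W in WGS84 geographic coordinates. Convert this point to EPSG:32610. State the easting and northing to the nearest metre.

E 528448 m, N 4223040 m

Zone 10 central meridian λ₀ = 6×10 − 183 = -123°; Δλ = +0.3247°.
Transverse Mercator on WGS84 with k₀ = 0.9996 gives E = 528447.800 m, N = 4223040.427 m.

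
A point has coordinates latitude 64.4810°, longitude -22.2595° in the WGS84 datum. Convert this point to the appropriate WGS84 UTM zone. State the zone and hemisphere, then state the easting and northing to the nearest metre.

Longitude -22.2595° lies in the 6° band [-24°, -18°), giving zone 27; latitude is north of the equator, so 27N.
Zone 27 central meridian λ₀ = 6×27 − 183 = -21°; Δλ = -1.2595°.
Transverse Mercator on WGS84 with k₀ = 0.9996 gives E = 439459.373 m, N = 7151215.631 m.

Zone 27N: E 439459 m, N 7151216 m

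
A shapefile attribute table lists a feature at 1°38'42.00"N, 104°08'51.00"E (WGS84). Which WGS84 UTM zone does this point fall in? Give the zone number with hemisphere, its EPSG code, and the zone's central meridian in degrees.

Zone 48N (EPSG:32648), central meridian 105°

UTM zone = ⌊(λ + 180)/6⌋ + 1; 104.1475° ∈ [102°, 108°) → zone 48.
Hemisphere: N (φ ≥ 0).
Central meridian λ₀ = 6×48 − 183 = 105°.
EPSG code: 32648.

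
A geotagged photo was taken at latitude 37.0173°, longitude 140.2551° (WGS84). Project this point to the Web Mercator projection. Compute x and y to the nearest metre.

x 15613126 m, y 4441518 m

Web Mercator is spherical with R = a = 6378137 m.
x = R·λ = 6378137 × 2.447913288 = 15613126.313 m.
y = R·ln tan(π/4 + φ/2) = 6378137 × 0.696366111 = 4441518.459 m.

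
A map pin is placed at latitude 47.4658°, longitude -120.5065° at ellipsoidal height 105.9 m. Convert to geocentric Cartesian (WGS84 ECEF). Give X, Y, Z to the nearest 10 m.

X -2192860 m, Y -3721770 m, Z 4677010 m

WGS84: a = 6378137 m, e² = 0.006694380; N(φ) = a/√(1−e²sin²φ) = 6389760.758 m.
X = (N+h)·cosφ·cosλ = -2192857.345 m; Y = (N+h)·cosφ·sinλ = -3721767.479 m; Z = (N(1−e²)+h)·sinφ = 4677006.104 m.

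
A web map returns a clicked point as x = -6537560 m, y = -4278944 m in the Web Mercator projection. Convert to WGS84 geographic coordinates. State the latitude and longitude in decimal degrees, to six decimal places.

lat -35.842302°, lon -58.727901°

R = 6378137 m. λ = x/R = -58.72790069°.
φ = 2·arctan(exp(y/R)) − 90° = 2·arctan(0.51126) − 90° = -35.84230193°.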